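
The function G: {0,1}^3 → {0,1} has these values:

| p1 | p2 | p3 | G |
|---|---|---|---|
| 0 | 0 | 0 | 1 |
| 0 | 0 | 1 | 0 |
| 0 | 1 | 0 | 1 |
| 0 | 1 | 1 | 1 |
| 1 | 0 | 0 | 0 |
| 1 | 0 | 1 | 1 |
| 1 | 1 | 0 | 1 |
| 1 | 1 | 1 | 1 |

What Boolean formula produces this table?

G(p1, p2, p3) = ¬(((¬p1 ∧ ¬p2) ∧ p3) ∨ ((p1 ∧ ¬p2) ∧ ¬p3))

There are just 2 zero rows: (0,0,1), (1,0,0). Their minterms are ¬p1·¬p2·p3, p1·¬p2·¬p3; the OR of those covers precisely the 0-outputs, and negating it yields G.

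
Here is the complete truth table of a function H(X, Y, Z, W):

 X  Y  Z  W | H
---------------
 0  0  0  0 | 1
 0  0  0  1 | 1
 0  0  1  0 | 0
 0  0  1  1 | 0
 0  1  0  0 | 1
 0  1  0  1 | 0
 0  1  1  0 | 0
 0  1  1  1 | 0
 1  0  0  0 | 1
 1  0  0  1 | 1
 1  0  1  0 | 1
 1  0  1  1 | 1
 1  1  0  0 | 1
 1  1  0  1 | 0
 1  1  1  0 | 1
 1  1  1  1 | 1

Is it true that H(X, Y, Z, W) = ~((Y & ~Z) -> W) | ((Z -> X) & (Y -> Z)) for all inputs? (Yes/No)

Yes

Check the formula against H row by row:
  X=0, Y=0, Z=0, W=0: formula gives 1, H = 1 ✓
  X=0, Y=0, Z=0, W=1: formula gives 1, H = 1 ✓
  X=0, Y=0, Z=1, W=0: formula gives 0, H = 0 ✓
  X=0, Y=0, Z=1, W=1: formula gives 0, H = 0 ✓
  … (the remaining 12 rows also agree.)
No disagreement on any input; they are logically equivalent.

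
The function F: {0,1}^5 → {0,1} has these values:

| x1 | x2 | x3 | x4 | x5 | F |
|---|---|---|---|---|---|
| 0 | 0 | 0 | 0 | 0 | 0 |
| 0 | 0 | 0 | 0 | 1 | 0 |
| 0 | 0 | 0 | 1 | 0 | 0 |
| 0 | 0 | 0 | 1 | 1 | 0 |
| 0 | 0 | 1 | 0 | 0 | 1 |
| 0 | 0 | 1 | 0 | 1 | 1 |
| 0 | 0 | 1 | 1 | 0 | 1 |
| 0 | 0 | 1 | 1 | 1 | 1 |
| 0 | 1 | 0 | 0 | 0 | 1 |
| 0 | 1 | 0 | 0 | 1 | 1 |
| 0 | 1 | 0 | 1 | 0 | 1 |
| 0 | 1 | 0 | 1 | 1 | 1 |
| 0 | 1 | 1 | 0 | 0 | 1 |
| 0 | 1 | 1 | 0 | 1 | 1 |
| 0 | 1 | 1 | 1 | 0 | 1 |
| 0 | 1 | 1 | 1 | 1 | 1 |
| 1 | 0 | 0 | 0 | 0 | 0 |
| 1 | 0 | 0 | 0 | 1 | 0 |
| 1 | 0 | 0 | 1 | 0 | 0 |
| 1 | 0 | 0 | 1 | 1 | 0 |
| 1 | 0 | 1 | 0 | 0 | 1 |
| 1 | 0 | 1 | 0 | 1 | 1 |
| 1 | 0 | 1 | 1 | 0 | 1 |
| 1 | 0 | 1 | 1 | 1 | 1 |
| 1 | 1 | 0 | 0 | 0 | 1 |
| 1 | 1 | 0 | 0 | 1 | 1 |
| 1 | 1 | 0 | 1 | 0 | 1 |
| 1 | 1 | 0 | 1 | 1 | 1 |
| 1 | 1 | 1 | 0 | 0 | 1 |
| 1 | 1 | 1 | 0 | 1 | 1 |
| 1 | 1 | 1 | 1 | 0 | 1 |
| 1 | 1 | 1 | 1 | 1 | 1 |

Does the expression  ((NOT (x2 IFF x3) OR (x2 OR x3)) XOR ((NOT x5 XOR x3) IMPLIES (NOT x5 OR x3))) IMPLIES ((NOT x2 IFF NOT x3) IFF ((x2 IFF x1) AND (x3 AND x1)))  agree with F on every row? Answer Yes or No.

Test each input against both F and the formula:
  x1=0, x2=0, x3=0, x4=0, x5=0: formula gives 0, F = 0 ✓
  x1=0, x2=0, x3=0, x4=0, x5=1: formula gives 0, F = 0 ✓
  x1=0, x2=0, x3=0, x4=1, x5=0: formula gives 0, F = 0 ✓
  x1=0, x2=0, x3=0, x4=1, x5=1: formula gives 0, F = 0 ✓
  …and likewise for the remaining 28 rows.
No disagreement on any input; they are logically equivalent.

Yes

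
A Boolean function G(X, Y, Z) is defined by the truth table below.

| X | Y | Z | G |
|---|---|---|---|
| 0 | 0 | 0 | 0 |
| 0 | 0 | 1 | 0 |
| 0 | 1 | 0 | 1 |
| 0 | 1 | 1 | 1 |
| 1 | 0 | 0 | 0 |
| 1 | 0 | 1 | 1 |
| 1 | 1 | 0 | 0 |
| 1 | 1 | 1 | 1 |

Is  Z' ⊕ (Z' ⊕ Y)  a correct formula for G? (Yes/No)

Evaluate Z' ⊕ (Z' ⊕ Y) on each row and compare to G:
  X=0, Y=0, Z=0: formula gives 0, G = 0 ✓
  X=0, Y=0, Z=1: formula gives 0, G = 0 ✓
  X=0, Y=1, Z=0: formula gives 1, G = 1 ✓
  X=0, Y=1, Z=1: formula gives 1, G = 1 ✓
  X=1, Y=0, Z=0: formula gives 0, G = 0 ✓
  X=1, Y=0, Z=1: formula gives 0, but G = 1 ✗
Since they disagree at (1,0,1), the expression is not a correct formula for G.

No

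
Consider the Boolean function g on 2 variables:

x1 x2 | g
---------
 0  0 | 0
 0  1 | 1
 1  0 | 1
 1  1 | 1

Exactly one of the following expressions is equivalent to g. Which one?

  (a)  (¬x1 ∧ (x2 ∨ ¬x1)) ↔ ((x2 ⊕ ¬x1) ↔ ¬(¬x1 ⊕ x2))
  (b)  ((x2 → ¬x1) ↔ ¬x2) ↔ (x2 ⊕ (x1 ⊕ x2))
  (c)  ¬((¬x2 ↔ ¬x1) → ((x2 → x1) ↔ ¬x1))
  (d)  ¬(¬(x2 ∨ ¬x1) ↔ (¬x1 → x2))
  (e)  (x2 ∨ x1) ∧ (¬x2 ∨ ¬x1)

b

(a): at (0,1) it gives 0, but g = 1 — eliminated.
(c): at (0,1) it gives 0, but g = 1 — eliminated.
(d): at (1,0) it gives 0, but g = 1 — eliminated.
(e): at (1,1) it gives 0, but g = 1 — eliminated.
That leaves (b). Evaluating it on every row reproduces the table of g exactly.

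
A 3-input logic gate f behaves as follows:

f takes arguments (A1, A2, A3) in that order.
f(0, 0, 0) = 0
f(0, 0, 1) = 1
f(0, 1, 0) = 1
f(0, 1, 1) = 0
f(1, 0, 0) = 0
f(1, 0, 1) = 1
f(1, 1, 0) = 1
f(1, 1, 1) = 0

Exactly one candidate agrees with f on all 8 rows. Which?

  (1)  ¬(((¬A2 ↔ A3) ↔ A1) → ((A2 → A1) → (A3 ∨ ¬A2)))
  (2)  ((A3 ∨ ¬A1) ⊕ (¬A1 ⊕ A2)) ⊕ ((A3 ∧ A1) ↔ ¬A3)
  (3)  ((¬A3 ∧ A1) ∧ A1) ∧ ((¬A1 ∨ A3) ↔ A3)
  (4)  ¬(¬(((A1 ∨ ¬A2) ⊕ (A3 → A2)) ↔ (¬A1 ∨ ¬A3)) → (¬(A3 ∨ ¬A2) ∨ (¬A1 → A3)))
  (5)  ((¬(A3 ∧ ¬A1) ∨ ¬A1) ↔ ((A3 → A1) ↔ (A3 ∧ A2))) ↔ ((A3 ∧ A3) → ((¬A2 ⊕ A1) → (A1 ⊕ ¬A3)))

(1) fails at (0,0,1): the formula yields 0, f is 1.
(3) fails at (0,0,1): the formula yields 0, f is 1.
(4) fails at (0,0,0): the formula yields 1, f is 0.
(5) fails at (0,0,1): the formula yields 0, f is 1.
(2) is the remaining candidate, and it agrees with f on all 8 inputs.

2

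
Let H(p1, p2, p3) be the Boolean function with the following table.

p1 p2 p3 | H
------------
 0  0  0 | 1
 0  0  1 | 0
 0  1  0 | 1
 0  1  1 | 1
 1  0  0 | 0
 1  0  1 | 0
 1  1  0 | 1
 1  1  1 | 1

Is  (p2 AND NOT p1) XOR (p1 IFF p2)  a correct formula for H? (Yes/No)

No

Test each input against both H and the formula:
  p1=0, p2=0, p3=0: formula gives 1, H = 1 ✓
  p1=0, p2=0, p3=1: formula gives 1, but H = 0 ✗
A single disagreement suffices: at (0,0,1) they differ, so the formula does not compute H.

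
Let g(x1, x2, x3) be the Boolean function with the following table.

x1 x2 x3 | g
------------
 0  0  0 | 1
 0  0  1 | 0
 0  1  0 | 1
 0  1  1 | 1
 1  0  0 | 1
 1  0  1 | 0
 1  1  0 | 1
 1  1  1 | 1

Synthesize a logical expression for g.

g(x1, x2, x3) = ¬(((¬x1 ∧ ¬x2) ∧ x3) ∨ ((x1 ∧ ¬x2) ∧ x3))

There are just 2 zero rows: (0,0,1), (1,0,1). Their minterms are ¬x1·¬x2·x3, x1·¬x2·x3; the OR of those covers precisely the 0-outputs, and negating it yields g.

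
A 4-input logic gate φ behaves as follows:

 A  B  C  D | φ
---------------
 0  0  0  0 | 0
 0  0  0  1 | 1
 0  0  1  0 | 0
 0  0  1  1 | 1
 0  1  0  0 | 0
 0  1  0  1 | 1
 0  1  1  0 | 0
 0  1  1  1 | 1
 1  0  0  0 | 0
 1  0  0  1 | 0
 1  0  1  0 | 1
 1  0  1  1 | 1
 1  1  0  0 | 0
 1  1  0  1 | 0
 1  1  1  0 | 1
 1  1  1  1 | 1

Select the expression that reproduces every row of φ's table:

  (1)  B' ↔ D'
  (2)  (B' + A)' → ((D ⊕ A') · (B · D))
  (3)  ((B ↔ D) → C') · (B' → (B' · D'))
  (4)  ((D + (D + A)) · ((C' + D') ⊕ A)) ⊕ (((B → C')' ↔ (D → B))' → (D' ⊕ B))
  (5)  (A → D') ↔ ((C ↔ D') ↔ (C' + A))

(1): at (0,0,0,0) it gives 1, but φ = 0 — eliminated.
(2): at (0,0,0,0) it gives 1, but φ = 0 — eliminated.
(3): at (0,0,0,0) it gives 1, but φ = 0 — eliminated.
(4): at (0,0,0,0) it gives 1, but φ = 0 — eliminated.
That leaves (5). Evaluating it on every row reproduces the table of φ exactly.

5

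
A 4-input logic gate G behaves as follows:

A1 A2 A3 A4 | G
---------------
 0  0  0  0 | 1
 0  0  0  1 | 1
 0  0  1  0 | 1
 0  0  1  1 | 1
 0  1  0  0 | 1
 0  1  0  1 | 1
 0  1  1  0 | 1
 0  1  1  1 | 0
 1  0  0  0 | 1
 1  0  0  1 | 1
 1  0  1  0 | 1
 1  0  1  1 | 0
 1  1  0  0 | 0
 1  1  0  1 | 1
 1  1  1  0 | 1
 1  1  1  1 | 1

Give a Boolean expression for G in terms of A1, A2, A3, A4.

G(A1, A2, A3, A4) = ~(((((~A1 & A2) & A3) & A4) | (((A1 & ~A2) & A3) & A4)) | (((A1 & A2) & ~A3) & ~A4))

The 0-rows are (0,1,1,1), (1,0,1,1), (1,1,0,0). Take each as a conjunction (¬A1·A2·A3·A4, A1·¬A2·A3·A4, A1·A2·¬A3·¬A4), form their disjunction, and complement — that gives a formula that is 1 everywhere G is.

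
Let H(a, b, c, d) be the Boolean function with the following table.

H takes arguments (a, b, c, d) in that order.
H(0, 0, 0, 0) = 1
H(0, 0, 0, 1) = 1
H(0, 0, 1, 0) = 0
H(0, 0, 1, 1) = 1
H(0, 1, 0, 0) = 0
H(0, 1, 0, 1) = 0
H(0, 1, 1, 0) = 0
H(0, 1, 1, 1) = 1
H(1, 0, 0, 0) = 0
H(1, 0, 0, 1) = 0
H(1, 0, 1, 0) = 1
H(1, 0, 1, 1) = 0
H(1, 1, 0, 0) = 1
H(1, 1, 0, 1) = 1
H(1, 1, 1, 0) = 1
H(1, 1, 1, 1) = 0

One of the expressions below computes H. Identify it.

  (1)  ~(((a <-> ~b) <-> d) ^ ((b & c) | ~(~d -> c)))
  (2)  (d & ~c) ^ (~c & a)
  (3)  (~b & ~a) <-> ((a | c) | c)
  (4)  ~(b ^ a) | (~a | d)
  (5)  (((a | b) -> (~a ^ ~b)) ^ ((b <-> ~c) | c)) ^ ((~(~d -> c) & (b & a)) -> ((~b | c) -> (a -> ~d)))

1

(2) fails at (0,0,0,0): the formula yields 0, H is 1.
(3) fails at (0,0,0,0): the formula yields 0, H is 1.
(4) fails at (0,0,1,0): the formula yields 1, H is 0.
(5) fails at (0,0,0,0): the formula yields 0, H is 1.
Only (1) survives; checking it on all 16 rows confirms it matches H.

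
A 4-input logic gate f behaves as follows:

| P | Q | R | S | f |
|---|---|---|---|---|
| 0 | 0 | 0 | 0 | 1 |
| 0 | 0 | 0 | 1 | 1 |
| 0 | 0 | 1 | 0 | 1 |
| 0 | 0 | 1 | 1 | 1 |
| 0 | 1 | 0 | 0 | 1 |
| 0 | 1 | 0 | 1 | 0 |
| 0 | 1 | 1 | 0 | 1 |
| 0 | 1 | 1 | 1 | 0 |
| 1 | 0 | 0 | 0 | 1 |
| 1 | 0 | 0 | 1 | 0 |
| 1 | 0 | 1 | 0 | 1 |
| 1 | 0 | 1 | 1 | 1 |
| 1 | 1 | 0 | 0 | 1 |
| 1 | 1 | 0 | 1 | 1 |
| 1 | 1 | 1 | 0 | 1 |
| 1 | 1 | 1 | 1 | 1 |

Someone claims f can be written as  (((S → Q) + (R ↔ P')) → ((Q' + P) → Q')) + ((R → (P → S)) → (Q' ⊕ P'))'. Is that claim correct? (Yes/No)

Test each input against both f and the formula:
  P=0, Q=0, R=0, S=0: formula gives 1, f = 1 ✓
  P=0, Q=0, R=0, S=1: formula gives 1, f = 1 ✓
  P=0, Q=0, R=1, S=0: formula gives 1, f = 1 ✓
  P=0, Q=0, R=1, S=1: formula gives 1, f = 1 ✓
  …
  P=0, Q=1, R=0, S=1: formula gives 1, but f = 0 ✗
Row (0,1,0,1) is a counterexample, so the formula is not equivalent to f.

No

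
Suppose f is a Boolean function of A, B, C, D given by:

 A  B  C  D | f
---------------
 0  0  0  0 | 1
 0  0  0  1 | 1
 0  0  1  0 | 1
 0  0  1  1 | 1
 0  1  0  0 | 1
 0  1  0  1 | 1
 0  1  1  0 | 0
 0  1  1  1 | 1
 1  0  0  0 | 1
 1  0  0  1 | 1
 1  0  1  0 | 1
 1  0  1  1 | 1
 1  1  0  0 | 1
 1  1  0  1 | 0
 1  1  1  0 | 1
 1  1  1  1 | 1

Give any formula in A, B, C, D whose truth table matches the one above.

f(A, B, C, D) = ((((A' · B) · C) · D') + (((A · B) · C') · D))'

There are just 2 zero rows: (0,1,1,0), (1,1,0,1). Their minterms are ¬A·B·C·¬D, A·B·¬C·D; the OR of those covers precisely the 0-outputs, and negating it yields f.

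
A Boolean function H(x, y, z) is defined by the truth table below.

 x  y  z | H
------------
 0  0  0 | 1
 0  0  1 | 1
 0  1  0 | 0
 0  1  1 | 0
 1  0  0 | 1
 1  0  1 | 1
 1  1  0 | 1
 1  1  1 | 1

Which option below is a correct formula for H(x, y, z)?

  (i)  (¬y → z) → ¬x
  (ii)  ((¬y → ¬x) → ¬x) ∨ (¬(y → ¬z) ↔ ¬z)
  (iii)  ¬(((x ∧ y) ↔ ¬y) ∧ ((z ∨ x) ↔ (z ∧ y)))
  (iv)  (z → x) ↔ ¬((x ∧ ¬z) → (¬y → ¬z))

(i): at (0,1,0) it gives 1, but H = 0 — eliminated.
(ii): at (0,1,0) it gives 1, but H = 0 — eliminated.
(iv): at (0,0,0) it gives 0, but H = 1 — eliminated.
(iii) is the remaining candidate, and it agrees with H on all 8 inputs.

iii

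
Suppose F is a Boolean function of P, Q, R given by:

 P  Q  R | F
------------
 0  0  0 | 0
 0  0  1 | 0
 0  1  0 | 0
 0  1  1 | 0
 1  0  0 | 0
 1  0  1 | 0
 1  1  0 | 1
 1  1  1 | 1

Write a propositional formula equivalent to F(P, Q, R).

Collect the rows where F=1 — (1,1,0), (1,1,1) — and write one minterm per row: P·Q·¬R, P·Q·R. Their union (logical OR) reproduces the table exactly.

F(P, Q, R) = ((P and Q) and not R) or ((P and Q) and R)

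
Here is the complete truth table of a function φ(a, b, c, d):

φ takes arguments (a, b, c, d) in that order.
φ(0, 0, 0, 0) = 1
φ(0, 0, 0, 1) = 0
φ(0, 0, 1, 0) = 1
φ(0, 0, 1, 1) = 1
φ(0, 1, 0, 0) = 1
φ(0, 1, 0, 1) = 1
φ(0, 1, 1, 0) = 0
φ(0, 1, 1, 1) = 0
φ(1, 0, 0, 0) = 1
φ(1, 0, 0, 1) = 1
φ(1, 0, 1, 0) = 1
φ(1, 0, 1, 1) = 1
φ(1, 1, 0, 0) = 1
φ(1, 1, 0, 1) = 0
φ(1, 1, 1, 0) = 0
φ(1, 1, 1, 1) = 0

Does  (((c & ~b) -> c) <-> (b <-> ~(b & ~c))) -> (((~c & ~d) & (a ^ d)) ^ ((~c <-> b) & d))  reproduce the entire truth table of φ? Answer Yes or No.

Check the formula against φ row by row:
  a=0, b=0, c=0, d=0: formula gives 1, φ = 1 ✓
  a=0, b=0, c=0, d=1: formula gives 1, but φ = 0 ✗
Row (0,0,0,1) is a counterexample, so the formula is not equivalent to φ.

No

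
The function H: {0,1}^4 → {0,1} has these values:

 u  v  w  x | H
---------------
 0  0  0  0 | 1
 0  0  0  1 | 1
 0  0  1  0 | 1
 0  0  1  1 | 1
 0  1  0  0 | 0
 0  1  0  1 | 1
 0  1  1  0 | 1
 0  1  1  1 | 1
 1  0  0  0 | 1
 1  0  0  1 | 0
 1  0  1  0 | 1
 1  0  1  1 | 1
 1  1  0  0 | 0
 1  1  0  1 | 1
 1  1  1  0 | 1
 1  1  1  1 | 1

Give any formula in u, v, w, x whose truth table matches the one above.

H(u, v, w, x) = ~(((((~u & v) & ~w) & ~x) | (((u & ~v) & ~w) & x)) | (((u & v) & ~w) & ~x))

There are just 3 zero rows: (0,1,0,0), (1,0,0,1), (1,1,0,0). Their minterms are ¬u·v·¬w·¬x, u·¬v·¬w·x, u·v·¬w·¬x; the OR of those covers precisely the 0-outputs, and negating it yields H.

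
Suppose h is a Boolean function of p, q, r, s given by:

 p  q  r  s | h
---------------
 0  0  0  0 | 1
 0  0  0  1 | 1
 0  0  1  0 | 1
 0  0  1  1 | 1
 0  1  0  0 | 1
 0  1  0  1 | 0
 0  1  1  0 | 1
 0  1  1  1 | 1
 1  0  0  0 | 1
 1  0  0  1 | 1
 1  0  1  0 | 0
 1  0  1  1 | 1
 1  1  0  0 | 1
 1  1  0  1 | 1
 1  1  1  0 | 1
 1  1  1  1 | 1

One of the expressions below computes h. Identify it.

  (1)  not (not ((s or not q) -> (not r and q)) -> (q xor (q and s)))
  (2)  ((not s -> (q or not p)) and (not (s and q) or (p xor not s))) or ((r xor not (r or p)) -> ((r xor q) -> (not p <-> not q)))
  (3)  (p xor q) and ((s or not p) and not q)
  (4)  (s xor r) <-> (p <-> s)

2

(1) disagrees with h on (0,1,0,0) (formula → 0, table → 1); rule it out.
(3) disagrees with h on (0,0,0,0) (formula → 0, table → 1); rule it out.
(4) disagrees with h on (0,0,0,0) (formula → 0, table → 1); rule it out.
(2) is the remaining candidate, and it agrees with h on all 16 inputs.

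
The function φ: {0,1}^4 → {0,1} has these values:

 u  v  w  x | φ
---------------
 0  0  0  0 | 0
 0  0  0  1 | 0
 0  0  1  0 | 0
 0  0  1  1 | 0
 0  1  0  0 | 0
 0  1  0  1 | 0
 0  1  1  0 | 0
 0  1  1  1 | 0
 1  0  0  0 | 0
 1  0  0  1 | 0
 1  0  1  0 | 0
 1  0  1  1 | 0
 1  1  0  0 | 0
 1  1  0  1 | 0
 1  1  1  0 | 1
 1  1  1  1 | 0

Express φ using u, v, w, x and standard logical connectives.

φ is 1 on exactly one input, (1,1,1,0), whose minterm is u·v·w·¬x. So φ is just that conjunction.

φ(u, v, w, x) = ((u ∧ v) ∧ w) ∧ ¬x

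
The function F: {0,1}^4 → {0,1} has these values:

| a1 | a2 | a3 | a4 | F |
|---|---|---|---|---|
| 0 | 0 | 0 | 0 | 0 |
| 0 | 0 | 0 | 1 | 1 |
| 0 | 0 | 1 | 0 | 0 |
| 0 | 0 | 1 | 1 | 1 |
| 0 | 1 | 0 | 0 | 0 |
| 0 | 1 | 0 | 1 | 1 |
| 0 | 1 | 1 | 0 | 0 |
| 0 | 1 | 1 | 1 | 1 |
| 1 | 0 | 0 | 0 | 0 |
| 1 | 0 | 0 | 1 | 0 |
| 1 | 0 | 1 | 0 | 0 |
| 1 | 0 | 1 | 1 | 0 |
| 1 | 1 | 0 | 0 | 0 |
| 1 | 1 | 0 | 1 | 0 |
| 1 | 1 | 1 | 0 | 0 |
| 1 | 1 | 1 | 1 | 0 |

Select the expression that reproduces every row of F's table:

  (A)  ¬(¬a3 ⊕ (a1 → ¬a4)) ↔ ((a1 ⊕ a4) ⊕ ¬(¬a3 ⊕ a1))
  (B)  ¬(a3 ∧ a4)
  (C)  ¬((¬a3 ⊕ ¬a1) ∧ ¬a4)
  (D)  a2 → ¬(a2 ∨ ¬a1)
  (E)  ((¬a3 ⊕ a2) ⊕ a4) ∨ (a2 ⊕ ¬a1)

(B) fails at (0,0,0,0): the formula yields 1, F is 0.
(C) fails at (0,0,0,0): the formula yields 1, F is 0.
(D) fails at (0,0,0,0): the formula yields 1, F is 0.
(E) fails at (0,0,0,0): the formula yields 1, F is 0.
(A) is the remaining candidate, and it agrees with F on all 16 inputs.

A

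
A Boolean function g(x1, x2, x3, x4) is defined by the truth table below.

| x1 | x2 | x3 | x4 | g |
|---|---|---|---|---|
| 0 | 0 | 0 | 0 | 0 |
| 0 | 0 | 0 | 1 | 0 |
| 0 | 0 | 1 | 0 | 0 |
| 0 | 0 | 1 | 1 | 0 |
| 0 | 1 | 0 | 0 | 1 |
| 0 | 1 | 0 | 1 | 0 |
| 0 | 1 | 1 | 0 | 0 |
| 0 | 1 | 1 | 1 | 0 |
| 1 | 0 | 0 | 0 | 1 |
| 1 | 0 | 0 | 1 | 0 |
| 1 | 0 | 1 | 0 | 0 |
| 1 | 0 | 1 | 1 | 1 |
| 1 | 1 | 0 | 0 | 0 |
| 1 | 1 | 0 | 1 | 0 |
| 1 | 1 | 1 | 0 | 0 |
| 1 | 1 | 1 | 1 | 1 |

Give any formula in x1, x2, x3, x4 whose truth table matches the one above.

g(x1, x2, x3, x4) = (((((¬x1 ∧ x2) ∧ ¬x3) ∧ ¬x4) ∨ (((x1 ∧ ¬x2) ∧ ¬x3) ∧ ¬x4)) ∨ (((x1 ∧ ¬x2) ∧ x3) ∧ x4)) ∨ (((x1 ∧ x2) ∧ x3) ∧ x4)

Collect the rows where g=1 — (0,1,0,0), (1,0,0,0), (1,0,1,1), (1,1,1,1) — and write one minterm per row: ¬x1·x2·¬x3·¬x4, x1·¬x2·¬x3·¬x4, x1·¬x2·x3·x4, x1·x2·x3·x4. Their union (logical OR) reproduces the table exactly.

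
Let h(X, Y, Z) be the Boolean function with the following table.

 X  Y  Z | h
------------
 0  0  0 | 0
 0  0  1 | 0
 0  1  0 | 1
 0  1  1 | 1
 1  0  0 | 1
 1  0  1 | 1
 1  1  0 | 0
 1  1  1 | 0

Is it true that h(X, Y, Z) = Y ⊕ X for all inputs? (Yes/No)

Yes

Evaluate Y ⊕ X on each row and compare to h:
  X=0, Y=0, Z=0: formula gives 0, h = 0 ✓
  X=0, Y=0, Z=1: formula gives 0, h = 0 ✓
  X=0, Y=1, Z=0: formula gives 1, h = 1 ✓
  X=0, Y=1, Z=1: formula gives 1, h = 1 ✓
  X=1, Y=0, Z=0: formula gives 1, h = 1 ✓
  … (the remaining 3 rows also agree.)
All 8 rows match — the expression computes h exactly.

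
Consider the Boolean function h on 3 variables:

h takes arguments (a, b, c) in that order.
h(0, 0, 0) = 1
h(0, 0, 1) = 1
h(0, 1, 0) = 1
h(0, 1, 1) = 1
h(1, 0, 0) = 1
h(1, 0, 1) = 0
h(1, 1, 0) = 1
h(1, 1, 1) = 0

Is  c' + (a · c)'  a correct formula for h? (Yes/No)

Test each input against both h and the formula:
  a=0, b=0, c=0: formula gives 1, h = 1 ✓
  a=0, b=0, c=1: formula gives 1, h = 1 ✓
  a=0, b=1, c=0: formula gives 1, h = 1 ✓
  a=0, b=1, c=1: formula gives 1, h = 1 ✓
  a=1, b=0, c=0: formula gives 1, h = 1 ✓
  …and likewise for the remaining 3 rows.
No disagreement on any input; they are logically equivalent.

Yes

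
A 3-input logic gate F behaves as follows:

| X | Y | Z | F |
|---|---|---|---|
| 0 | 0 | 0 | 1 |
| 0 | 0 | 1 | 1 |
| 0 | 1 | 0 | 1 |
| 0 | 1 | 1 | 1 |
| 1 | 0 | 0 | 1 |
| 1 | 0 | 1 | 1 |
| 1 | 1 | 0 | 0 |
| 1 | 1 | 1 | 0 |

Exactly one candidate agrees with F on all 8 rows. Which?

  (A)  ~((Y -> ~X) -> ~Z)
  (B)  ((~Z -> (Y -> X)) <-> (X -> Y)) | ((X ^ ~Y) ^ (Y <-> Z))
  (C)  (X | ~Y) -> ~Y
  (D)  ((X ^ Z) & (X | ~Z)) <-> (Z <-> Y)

C

(A): at (0,0,0) it gives 0, but F = 1 — eliminated.
(B): at (0,1,0) it gives 0, but F = 1 — eliminated.
(D): at (0,0,0) it gives 0, but F = 1 — eliminated.
(C) is the remaining candidate, and it agrees with F on all 8 inputs.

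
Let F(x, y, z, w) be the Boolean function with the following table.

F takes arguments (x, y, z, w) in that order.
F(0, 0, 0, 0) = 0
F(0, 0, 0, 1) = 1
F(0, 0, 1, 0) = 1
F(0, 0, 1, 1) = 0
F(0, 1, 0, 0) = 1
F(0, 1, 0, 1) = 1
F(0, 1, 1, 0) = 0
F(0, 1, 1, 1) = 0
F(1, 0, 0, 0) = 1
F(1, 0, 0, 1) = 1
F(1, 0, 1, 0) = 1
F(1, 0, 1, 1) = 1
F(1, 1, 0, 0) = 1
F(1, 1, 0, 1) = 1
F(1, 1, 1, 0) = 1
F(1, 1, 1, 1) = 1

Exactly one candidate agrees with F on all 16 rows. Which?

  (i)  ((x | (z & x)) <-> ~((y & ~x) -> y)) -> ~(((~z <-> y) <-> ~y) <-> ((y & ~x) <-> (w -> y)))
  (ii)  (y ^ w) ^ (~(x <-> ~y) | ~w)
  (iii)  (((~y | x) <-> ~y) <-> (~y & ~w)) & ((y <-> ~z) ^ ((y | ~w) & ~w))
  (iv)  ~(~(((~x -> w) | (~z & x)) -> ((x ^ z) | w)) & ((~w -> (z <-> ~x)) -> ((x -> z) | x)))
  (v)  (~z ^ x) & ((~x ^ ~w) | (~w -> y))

(ii) disagrees with F on (0,0,0,0) (formula → 1, table → 0); rule it out.
(iii) disagrees with F on (0,0,0,0) (formula → 1, table → 0); rule it out.
(iv) disagrees with F on (0,0,0,0) (formula → 1, table → 0); rule it out.
(v) disagrees with F on (0,0,1,0) (formula → 0, table → 1); rule it out.
That leaves (i). Evaluating it on every row reproduces the table of F exactly.

i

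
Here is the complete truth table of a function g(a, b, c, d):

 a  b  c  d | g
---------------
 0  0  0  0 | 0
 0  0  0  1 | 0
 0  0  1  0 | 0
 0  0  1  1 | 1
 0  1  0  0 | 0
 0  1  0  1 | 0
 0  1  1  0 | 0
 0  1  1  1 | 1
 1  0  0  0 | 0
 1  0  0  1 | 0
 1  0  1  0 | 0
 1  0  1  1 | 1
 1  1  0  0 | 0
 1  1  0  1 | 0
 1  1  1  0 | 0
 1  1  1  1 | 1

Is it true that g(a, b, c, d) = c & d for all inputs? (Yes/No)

Test each input against both g and the formula:
  a=0, b=0, c=0, d=0: formula gives 0, g = 0 ✓
  a=0, b=0, c=0, d=1: formula gives 0, g = 0 ✓
  a=0, b=0, c=1, d=0: formula gives 0, g = 0 ✓
  a=0, b=0, c=1, d=1: formula gives 1, g = 1 ✓
  …and likewise for the remaining 12 rows.
Every row agrees, so the formula is equivalent.

Yes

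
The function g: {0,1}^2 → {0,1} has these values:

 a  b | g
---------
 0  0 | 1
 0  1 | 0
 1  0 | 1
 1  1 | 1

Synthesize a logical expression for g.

g(a, b) = b → a

This is b → a (false only at 0,1).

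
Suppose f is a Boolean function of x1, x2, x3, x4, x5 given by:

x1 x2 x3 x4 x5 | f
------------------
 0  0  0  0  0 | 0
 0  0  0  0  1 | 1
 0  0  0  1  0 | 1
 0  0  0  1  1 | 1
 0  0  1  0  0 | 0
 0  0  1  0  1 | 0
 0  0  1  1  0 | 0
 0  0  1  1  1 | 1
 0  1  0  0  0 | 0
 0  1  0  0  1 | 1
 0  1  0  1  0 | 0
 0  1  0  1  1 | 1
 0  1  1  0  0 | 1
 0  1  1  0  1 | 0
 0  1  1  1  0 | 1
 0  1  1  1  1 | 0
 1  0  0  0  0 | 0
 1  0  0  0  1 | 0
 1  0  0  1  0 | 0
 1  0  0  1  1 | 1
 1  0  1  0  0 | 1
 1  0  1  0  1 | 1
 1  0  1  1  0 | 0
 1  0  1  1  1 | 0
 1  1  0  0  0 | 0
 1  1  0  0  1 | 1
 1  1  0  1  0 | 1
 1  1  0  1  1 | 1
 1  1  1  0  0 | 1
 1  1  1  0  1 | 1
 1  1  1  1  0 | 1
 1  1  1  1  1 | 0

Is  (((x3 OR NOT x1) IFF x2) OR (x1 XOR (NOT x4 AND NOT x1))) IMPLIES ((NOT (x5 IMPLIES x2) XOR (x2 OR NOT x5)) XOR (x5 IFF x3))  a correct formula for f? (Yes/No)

No

Check the formula against f row by row:
  x1=0, x2=0, x3=0, x4=0, x5=0: formula gives 0, f = 0 ✓
  x1=0, x2=0, x3=0, x4=0, x5=1: formula gives 1, f = 1 ✓
  x1=0, x2=0, x3=0, x4=1, x5=0: formula gives 1, f = 1 ✓
  x1=0, x2=0, x3=0, x4=1, x5=1: formula gives 1, f = 1 ✓
  x1=0, x2=0, x3=1, x4=0, x5=0: formula gives 1, but f = 0 ✗
Row (0,0,1,0,0) is a counterexample, so the formula is not equivalent to f.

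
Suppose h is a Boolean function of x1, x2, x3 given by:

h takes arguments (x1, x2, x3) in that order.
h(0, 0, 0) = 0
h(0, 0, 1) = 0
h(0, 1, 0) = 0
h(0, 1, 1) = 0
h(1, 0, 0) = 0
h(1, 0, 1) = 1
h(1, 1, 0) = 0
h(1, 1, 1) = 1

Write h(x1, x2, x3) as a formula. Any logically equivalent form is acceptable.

Collect the rows where h=1 — (1,0,1), (1,1,1) — and write one minterm per row: x1·¬x2·x3, x1·x2·x3. Their union (logical OR) reproduces the table exactly.

h(x1, x2, x3) = ((x1 & ~x2) & x3) | ((x1 & x2) & x3)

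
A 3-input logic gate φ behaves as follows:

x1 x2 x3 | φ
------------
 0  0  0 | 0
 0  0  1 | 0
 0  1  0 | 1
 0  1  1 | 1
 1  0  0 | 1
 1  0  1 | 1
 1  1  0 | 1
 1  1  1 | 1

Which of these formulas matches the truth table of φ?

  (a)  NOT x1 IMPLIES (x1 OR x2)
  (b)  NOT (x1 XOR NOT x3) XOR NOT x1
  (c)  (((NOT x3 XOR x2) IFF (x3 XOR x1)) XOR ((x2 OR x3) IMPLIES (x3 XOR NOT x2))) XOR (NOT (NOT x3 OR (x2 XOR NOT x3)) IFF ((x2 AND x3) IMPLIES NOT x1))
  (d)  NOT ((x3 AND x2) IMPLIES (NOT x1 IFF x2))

a

(b) disagrees with φ on (0,0,0) (formula → 1, table → 0); rule it out.
(c) disagrees with φ on (0,0,0) (formula → 1, table → 0); rule it out.
(d) disagrees with φ on (0,1,0) (formula → 0, table → 1); rule it out.
(a) is the remaining candidate, and it agrees with φ on all 8 inputs.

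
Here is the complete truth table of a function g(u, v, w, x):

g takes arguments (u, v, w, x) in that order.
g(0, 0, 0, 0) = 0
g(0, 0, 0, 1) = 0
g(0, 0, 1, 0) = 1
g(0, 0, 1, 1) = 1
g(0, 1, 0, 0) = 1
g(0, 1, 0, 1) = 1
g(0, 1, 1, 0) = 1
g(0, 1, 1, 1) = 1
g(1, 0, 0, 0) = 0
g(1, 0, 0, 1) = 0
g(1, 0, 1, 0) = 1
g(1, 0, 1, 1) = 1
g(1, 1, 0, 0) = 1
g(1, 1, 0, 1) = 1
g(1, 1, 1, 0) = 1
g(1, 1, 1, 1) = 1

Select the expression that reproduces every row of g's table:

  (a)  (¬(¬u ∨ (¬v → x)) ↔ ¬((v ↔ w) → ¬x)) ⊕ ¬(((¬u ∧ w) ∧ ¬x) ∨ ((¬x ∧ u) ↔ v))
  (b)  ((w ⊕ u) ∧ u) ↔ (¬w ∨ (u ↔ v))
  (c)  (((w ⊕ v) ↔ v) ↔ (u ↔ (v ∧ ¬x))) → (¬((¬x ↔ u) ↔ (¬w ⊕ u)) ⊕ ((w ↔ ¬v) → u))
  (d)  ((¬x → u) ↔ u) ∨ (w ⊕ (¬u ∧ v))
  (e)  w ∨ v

(a): at (0,0,0,0) it gives 1, but g = 0 — eliminated.
(b): at (0,0,1,0) it gives 0, but g = 1 — eliminated.
(c): at (0,0,0,1) it gives 1, but g = 0 — eliminated.
(d): at (0,0,0,0) it gives 1, but g = 0 — eliminated.
Only (e) survives; checking it on all 16 rows confirms it matches g.

e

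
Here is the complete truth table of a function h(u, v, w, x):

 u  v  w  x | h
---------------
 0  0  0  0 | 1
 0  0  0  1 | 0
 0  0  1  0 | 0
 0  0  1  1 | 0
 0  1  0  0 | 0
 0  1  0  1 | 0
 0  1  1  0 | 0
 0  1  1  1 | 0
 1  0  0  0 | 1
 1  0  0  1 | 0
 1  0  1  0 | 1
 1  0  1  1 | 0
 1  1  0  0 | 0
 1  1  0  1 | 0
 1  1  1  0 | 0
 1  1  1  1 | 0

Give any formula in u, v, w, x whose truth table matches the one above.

h=1 on 3 inputs: (0,0,0,0), (1,0,0,0), (1,0,1,0). Reading each as a conjunction of literals (¬u·¬v·¬w·¬x, u·¬v·¬w·¬x, u·¬v·w·¬x) and taking the OR gives the canonical DNF.

h(u, v, w, x) = ((((NOT u AND NOT v) AND NOT w) AND NOT x) OR (((u AND NOT v) AND NOT w) AND NOT x)) OR (((u AND NOT v) AND w) AND NOT x)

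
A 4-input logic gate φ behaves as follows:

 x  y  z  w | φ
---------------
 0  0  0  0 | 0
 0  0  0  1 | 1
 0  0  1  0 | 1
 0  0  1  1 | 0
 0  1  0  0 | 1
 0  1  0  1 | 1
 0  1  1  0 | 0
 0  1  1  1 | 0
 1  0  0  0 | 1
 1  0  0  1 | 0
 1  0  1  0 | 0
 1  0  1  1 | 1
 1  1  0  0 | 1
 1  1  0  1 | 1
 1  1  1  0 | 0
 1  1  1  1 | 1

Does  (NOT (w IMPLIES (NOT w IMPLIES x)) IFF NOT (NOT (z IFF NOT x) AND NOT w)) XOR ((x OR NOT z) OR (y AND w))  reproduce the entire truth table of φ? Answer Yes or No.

No

Test each input against both φ and the formula:
  x=0, y=0, z=0, w=0: formula gives 0, φ = 0 ✓
  x=0, y=0, z=0, w=1: formula gives 1, φ = 1 ✓
  x=0, y=0, z=1, w=0: formula gives 0, but φ = 1 ✗
A single disagreement suffices: at (0,0,1,0) they differ, so the formula does not compute φ.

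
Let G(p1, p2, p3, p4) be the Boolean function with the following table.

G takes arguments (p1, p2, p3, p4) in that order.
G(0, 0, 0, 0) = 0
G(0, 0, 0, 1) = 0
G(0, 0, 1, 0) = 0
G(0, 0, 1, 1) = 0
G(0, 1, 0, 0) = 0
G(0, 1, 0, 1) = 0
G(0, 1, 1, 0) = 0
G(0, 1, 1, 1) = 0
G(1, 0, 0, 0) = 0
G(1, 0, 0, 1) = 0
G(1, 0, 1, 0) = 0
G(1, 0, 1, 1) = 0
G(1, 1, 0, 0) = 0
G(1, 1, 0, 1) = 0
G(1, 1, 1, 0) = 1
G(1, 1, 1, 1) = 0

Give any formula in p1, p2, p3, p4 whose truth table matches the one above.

Only row (1,1,1,0) gives 1. That row's minterm p1·p2·p3·¬p4 is G directly.

G(p1, p2, p3, p4) = ((p1 and p2) and p3) and not p4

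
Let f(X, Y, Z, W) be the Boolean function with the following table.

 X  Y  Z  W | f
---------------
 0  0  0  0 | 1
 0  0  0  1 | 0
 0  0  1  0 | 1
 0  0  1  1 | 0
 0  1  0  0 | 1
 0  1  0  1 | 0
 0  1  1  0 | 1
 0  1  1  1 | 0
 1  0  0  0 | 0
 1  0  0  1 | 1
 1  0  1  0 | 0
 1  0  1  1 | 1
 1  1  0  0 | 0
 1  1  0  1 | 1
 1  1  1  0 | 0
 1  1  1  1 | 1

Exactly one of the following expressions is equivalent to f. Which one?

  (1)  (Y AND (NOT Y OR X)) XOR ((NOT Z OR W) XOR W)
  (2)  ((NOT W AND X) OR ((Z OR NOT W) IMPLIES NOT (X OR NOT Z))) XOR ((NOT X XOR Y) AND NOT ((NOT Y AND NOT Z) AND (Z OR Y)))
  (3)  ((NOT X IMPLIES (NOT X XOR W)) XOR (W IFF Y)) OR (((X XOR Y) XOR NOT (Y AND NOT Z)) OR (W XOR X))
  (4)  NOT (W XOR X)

4

(1) disagrees with f on (0,0,1,0) (formula → 0, table → 1); rule it out.
(2) disagrees with f on (0,0,1,0) (formula → 0, table → 1); rule it out.
(3) disagrees with f on (0,0,0,1) (formula → 1, table → 0); rule it out.
That leaves (4). Evaluating it on every row reproduces the table of f exactly.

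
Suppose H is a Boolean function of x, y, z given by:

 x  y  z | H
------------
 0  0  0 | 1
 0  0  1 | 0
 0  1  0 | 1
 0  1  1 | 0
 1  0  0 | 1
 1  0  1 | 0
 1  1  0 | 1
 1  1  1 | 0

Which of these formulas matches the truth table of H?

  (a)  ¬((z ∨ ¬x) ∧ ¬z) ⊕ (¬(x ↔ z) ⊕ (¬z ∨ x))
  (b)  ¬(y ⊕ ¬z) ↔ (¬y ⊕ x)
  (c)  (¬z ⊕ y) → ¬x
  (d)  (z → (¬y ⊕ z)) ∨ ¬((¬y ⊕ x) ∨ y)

a

(b): at (0,0,0) it gives 0, but H = 1 — eliminated.
(c): at (0,0,1) it gives 1, but H = 0 — eliminated.
(d): at (0,1,1) it gives 1, but H = 0 — eliminated.
That leaves (a). Evaluating it on every row reproduces the table of H exactly.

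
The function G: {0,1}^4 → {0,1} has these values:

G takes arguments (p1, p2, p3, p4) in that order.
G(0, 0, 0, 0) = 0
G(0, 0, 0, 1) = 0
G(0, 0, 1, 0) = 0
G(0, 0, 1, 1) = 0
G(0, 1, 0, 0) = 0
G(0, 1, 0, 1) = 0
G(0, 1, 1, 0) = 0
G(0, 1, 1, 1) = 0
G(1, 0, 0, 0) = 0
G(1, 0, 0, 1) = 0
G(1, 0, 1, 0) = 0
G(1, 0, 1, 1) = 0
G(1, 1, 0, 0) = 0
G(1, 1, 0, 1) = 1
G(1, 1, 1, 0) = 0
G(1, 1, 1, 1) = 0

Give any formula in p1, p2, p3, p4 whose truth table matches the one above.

G(p1, p2, p3, p4) = ((p1 AND p2) AND NOT p3) AND p4

Only row (1,1,0,1) gives 1. That row's minterm p1·p2·¬p3·p4 is G directly.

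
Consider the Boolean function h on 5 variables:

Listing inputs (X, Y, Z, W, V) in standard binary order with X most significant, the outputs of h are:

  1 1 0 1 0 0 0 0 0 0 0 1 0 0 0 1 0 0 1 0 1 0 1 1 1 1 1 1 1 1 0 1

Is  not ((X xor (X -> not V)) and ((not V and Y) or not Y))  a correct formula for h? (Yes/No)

Check the formula against h row by row:
  X=0, Y=0, Z=0, W=0, V=0: formula gives 0, but h = 1 ✗
A single disagreement suffices: at (0,0,0,0,0) they differ, so the formula does not compute h.

No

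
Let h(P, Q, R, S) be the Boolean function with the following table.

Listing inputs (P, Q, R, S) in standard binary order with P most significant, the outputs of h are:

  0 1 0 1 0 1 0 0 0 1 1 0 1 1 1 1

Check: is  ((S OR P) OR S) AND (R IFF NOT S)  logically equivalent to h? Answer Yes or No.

No

Check the formula against h row by row:
  P=0, Q=0, R=0, S=0: formula gives 0, h = 0 ✓
  P=0, Q=0, R=0, S=1: formula gives 1, h = 1 ✓
  P=0, Q=0, R=1, S=0: formula gives 0, h = 0 ✓
  P=0, Q=0, R=1, S=1: formula gives 0, but h = 1 ✗
Row (0,0,1,1) is a counterexample, so the formula is not equivalent to h.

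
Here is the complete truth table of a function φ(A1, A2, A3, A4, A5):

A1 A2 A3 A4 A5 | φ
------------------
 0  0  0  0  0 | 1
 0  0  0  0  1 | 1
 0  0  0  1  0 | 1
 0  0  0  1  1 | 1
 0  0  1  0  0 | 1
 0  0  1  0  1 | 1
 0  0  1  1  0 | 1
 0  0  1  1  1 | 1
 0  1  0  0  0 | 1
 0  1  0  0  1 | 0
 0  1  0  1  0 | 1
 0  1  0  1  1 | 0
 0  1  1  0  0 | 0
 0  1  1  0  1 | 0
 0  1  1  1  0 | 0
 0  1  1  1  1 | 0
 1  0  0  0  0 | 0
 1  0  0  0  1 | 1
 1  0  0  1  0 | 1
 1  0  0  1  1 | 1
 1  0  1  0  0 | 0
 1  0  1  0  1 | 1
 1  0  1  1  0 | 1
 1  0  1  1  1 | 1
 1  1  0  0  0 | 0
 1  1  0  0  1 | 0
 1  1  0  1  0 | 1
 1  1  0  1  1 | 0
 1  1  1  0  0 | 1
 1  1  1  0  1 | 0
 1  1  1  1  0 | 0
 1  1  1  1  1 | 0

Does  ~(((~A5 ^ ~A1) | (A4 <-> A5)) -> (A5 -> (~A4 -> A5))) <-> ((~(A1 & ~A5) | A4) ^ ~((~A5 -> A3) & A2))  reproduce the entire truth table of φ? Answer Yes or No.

Test each input against both φ and the formula:
  A1=0, A2=0, A3=0, A4=0, A5=0: formula gives 1, φ = 1 ✓
  A1=0, A2=0, A3=0, A4=0, A5=1: formula gives 1, φ = 1 ✓
  A1=0, A2=0, A3=0, A4=1, A5=0: formula gives 1, φ = 1 ✓
  A1=0, A2=0, A3=0, A4=1, A5=1: formula gives 1, φ = 1 ✓
  …and likewise for the remaining 28 rows.
Every row agrees, so the formula is equivalent.

Yes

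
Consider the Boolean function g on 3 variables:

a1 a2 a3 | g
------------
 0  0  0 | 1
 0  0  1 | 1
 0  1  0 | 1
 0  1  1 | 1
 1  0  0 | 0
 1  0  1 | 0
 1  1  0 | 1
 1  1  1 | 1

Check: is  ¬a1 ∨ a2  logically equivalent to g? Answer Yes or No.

Yes

Evaluate ¬a1 ∨ a2 on each row and compare to g:
  a1=0, a2=0, a3=0: formula gives 1, g = 1 ✓
  a1=0, a2=0, a3=1: formula gives 1, g = 1 ✓
  a1=0, a2=1, a3=0: formula gives 1, g = 1 ✓
  a1=0, a2=1, a3=1: formula gives 1, g = 1 ✓
  a1=1, a2=0, a3=0: formula gives 0, g = 0 ✓
  … (the remaining 3 rows also agree.)
No disagreement on any input; they are logically equivalent.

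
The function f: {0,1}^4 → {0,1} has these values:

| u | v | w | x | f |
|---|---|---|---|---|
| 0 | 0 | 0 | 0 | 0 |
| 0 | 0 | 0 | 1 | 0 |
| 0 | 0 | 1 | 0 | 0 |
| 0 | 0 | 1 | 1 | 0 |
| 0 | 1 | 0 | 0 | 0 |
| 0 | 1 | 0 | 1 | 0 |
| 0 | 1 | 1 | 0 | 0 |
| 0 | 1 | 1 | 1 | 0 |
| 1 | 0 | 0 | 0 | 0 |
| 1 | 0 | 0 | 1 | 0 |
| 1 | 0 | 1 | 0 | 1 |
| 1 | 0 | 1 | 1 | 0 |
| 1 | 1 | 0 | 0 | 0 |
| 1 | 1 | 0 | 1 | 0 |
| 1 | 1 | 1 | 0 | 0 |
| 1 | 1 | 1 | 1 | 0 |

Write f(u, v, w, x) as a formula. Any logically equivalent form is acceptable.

f(u, v, w, x) = ((u ∧ ¬v) ∧ w) ∧ ¬x

Only row (1,0,1,0) gives 1. That row's minterm u·¬v·w·¬x is f directly.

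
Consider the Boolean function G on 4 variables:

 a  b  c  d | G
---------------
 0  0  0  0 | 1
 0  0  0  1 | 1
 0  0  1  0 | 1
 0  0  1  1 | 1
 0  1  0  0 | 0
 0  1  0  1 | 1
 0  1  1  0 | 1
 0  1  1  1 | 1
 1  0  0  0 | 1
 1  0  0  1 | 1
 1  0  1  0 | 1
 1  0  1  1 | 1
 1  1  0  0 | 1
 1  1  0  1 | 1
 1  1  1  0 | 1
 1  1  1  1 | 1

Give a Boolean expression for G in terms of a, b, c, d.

G(a, b, c, d) = ~(((~a & b) & ~c) & ~d)

Only row (0,1,0,0) gives 0. So G is 1 everywhere except there — the complement of the minterm ¬a·b·¬c·¬d.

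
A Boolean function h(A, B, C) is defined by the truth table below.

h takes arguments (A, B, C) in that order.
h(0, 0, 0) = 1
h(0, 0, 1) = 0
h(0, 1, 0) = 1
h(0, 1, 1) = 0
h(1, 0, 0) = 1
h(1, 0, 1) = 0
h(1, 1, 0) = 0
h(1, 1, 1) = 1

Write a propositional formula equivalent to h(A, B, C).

h=1 on 4 inputs: (0,0,0), (0,1,0), (1,0,0), (1,1,1). Reading each as a conjunction of literals (¬A·¬B·¬C, ¬A·B·¬C, A·¬B·¬C, A·B·C) and taking the OR gives the canonical DNF.

h(A, B, C) = ((((not A and not B) and not C) or ((not A and B) and not C)) or ((A and not B) and not C)) or ((A and B) and C)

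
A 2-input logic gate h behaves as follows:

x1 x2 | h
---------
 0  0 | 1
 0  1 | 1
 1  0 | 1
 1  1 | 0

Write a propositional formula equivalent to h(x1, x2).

The output is 0 only when every input is 1 — NAND of all inputs.

h(x1, x2) = ¬(x1 ∧ x2)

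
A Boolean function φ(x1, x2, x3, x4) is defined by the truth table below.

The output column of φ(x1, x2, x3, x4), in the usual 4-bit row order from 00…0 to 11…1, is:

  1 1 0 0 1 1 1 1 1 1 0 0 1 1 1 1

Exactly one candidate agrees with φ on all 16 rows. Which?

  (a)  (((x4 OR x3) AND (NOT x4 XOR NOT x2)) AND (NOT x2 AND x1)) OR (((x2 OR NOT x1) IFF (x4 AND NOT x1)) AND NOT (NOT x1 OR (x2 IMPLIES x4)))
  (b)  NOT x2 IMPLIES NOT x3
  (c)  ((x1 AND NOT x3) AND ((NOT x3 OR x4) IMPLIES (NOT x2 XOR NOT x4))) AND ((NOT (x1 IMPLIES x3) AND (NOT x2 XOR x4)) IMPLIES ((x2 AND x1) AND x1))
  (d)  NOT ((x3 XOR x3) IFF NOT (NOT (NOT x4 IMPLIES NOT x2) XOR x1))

(a): at (0,0,0,0) it gives 0, but φ = 1 — eliminated.
(c): at (0,0,0,0) it gives 0, but φ = 1 — eliminated.
(d): at (0,0,1,0) it gives 1, but φ = 0 — eliminated.
That leaves (b). Evaluating it on every row reproduces the table of φ exactly.

b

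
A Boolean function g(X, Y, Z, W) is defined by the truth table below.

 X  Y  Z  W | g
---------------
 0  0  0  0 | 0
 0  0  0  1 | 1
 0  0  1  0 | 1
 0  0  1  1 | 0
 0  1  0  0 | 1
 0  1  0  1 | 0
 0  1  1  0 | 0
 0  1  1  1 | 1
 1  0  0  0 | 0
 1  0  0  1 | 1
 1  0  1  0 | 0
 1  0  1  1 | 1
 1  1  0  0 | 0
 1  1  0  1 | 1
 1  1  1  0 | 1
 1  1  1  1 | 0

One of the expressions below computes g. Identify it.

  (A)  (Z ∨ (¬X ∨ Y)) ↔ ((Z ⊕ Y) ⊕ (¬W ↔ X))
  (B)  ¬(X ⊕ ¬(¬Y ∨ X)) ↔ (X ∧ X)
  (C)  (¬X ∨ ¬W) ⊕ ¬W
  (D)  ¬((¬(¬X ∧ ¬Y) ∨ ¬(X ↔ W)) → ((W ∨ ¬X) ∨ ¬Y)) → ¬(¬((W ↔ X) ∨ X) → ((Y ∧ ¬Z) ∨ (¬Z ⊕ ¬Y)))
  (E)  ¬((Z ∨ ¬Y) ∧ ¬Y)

A

(B): at (0,0,0,1) it gives 0, but g = 1 — eliminated.
(C): at (0,0,1,0) it gives 0, but g = 1 — eliminated.
(D): at (0,0,0,0) it gives 1, but g = 0 — eliminated.
(E): at (0,0,0,1) it gives 0, but g = 1 — eliminated.
(A) is the remaining candidate, and it agrees with g on all 16 inputs.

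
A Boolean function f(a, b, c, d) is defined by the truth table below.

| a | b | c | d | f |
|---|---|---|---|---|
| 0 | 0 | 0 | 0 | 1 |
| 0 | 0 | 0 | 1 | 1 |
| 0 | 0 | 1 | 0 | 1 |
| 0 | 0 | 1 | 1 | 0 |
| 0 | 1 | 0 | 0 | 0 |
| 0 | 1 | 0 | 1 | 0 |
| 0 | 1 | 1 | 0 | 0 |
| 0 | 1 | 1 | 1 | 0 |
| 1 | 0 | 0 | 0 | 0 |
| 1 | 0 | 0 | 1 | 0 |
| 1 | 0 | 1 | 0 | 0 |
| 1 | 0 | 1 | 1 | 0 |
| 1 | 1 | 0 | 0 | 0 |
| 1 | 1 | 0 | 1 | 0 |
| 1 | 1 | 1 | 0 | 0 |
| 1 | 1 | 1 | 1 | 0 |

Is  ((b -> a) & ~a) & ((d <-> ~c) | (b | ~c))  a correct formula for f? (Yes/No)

Evaluate ((b -> a) & ~a) & ((d <-> ~c) | (b | ~c)) on each row and compare to f:
  a=0, b=0, c=0, d=0: formula gives 1, f = 1 ✓
  a=0, b=0, c=0, d=1: formula gives 1, f = 1 ✓
  a=0, b=0, c=1, d=0: formula gives 1, f = 1 ✓
  a=0, b=0, c=1, d=1: formula gives 0, f = 0 ✓
  …and likewise for the remaining 12 rows.
No disagreement on any input; they are logically equivalent.

Yes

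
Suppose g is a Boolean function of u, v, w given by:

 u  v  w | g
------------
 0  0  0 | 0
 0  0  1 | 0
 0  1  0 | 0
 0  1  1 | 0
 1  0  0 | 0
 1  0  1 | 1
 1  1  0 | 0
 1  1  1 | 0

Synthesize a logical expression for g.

g is 1 on exactly one input, (1,0,1), whose minterm is u·¬v·w. So g is just that conjunction.

g(u, v, w) = (u ∧ ¬v) ∧ w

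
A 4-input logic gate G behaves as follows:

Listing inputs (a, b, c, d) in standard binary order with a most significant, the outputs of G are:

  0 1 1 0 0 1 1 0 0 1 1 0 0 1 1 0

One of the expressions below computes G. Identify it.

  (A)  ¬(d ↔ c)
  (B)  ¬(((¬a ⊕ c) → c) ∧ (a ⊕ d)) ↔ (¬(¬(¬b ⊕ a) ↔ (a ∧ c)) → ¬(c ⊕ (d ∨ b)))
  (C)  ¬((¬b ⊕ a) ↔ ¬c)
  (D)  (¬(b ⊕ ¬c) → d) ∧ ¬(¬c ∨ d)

(B): at (0,0,0,0) it gives 1, but G = 0 — eliminated.
(C): at (0,0,0,1) it gives 0, but G = 1 — eliminated.
(D): at (0,0,0,1) it gives 0, but G = 1 — eliminated.
Only (A) survives; checking it on all 16 rows confirms it matches G.

A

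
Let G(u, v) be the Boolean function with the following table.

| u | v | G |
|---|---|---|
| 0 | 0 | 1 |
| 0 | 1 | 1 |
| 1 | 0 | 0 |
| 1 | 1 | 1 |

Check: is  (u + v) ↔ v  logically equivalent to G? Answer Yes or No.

Evaluate (u + v) ↔ v on each row and compare to G:
  u=0, v=0: formula gives 1, G = 1 ✓
  u=0, v=1: formula gives 1, G = 1 ✓
  u=1, v=0: formula gives 0, G = 0 ✓
  u=1, v=1: formula gives 1, G = 1 ✓
No disagreement on any input; they are logically equivalent.

Yes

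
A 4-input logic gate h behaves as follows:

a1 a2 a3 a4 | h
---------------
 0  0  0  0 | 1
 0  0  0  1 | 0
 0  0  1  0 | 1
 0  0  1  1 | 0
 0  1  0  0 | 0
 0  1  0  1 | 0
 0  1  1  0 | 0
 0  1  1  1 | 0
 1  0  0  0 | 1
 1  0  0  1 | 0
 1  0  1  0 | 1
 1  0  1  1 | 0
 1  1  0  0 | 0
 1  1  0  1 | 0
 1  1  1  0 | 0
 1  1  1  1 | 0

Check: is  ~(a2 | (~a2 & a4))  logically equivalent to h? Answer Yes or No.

Yes

Test each input against both h and the formula:
  a1=0, a2=0, a3=0, a4=0: formula gives 1, h = 1 ✓
  a1=0, a2=0, a3=0, a4=1: formula gives 0, h = 0 ✓
  a1=0, a2=0, a3=1, a4=0: formula gives 1, h = 1 ✓
  a1=0, a2=0, a3=1, a4=1: formula gives 0, h = 0 ✓
  … (the remaining 12 rows also agree.)
Every row agrees, so the formula is equivalent.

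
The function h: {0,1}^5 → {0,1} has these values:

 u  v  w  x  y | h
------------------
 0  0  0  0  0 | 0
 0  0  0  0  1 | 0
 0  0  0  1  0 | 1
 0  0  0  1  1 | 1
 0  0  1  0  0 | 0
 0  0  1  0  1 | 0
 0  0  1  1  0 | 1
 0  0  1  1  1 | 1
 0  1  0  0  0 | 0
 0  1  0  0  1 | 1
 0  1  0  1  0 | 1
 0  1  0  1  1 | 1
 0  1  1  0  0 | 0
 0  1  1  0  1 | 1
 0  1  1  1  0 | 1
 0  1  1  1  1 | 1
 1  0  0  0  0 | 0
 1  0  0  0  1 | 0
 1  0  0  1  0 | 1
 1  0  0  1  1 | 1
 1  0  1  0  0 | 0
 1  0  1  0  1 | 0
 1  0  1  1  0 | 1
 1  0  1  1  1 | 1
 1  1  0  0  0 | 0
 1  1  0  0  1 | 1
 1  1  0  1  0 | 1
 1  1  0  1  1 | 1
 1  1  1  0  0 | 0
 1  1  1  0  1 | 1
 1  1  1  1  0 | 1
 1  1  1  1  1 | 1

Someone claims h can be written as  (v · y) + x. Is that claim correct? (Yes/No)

Yes

Check the formula against h row by row:
  u=0, v=0, w=0, x=0, y=0: formula gives 0, h = 0 ✓
  u=0, v=0, w=0, x=0, y=1: formula gives 0, h = 0 ✓
  u=0, v=0, w=0, x=1, y=0: formula gives 1, h = 1 ✓
  u=0, v=0, w=0, x=1, y=1: formula gives 1, h = 1 ✓
  … (the remaining 28 rows also agree.)
All 32 rows match — the expression computes h exactly.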